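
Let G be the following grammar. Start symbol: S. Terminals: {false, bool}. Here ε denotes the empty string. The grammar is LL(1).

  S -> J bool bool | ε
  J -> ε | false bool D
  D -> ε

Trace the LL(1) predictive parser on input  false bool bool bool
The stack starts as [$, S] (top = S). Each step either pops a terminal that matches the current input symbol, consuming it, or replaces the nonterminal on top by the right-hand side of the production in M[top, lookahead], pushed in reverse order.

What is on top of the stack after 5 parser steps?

bool

     Stack                     Input                   Action
  1  $ S                       false bool bool bool $  expand S -> J bool bool
  2  $ bool bool J             false bool bool bool $  expand J -> false bool D
  3  $ bool bool D bool false  false bool bool bool $  match false
  4  $ bool bool D bool        bool bool bool $        match bool
  5  $ bool bool D             bool bool $             expand D -> ε
Stack after step 5: $ bool bool (top = bool).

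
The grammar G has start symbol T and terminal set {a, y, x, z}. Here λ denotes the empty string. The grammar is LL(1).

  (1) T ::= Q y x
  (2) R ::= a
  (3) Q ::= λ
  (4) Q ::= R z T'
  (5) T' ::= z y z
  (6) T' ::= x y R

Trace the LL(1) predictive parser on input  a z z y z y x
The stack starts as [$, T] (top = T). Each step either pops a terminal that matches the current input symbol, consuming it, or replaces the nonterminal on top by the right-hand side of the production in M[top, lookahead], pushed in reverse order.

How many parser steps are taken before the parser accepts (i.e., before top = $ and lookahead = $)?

step 1: stack=$ T  input=a z z y z y x $  — expand T ::= Q y x
step 2: stack=$ x y Q  input=a z z y z y x $  — expand Q ::= R z T'
step 3: stack=$ x y T' z R  input=a z z y z y x $  — expand R ::= a
step 4: stack=$ x y T' z a  input=a z z y z y x $  — match a
step 5: stack=$ x y T' z  input=z z y z y x $  — match z
step 6: stack=$ x y T'  input=z y z y x $  — expand T' ::= z y z
step 7: stack=$ x y z y z  input=z y z y x $  — match z
step 8: stack=$ x y z y  input=y z y x $  — match y
step 9: stack=$ x y z  input=z y x $  — match z
step 10: stack=$ x y  input=y x $  — match y
step 11: stack=$ x  input=x $  — match x
Accept reached after 11 steps.

11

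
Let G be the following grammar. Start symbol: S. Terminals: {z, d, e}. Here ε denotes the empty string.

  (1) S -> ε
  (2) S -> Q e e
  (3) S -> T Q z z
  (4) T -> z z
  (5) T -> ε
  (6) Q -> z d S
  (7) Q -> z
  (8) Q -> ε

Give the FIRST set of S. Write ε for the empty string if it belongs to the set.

FIRST(T) = {ε, z}
FIRST(Q) = {ε, z}
FIRST(S) = {ε, e, z}  (via Q e e, T Q z z)

{ε, e, z}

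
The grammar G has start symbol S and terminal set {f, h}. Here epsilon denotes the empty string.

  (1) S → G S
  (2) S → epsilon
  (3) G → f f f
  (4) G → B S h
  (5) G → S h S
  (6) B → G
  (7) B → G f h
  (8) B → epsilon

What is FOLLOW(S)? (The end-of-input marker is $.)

{$, f, h}

FIRST(S) = {epsilon, f, h}  (via G S)
FIRST(G) = {f, h}  (via B S h, S h S)
FIRST(B) = {epsilon, f, h}  (via G, G f h)
FOLLOW(S) includes $ since S is the start symbol.
FOLLOW(B): in G→B S h, B is followed by S h with FIRST {f, h}. Thus FOLLOW(B) = {f, h}.
FOLLOW(S): in S→G S, the suffix after S is empty (adds nothing new); in G→B S h, S is followed by h with FIRST {h}; in G→S h S (occurrence 1), S is followed by h S with FIRST {h}; in G→S h S (occurrence 2), the suffix after S is empty, so FOLLOW(S) ⊇ FOLLOW(G) = {$, f, h}. Thus FOLLOW(S) = {$, f, h}.
FOLLOW(G): in S→G S, G is followed by S with FIRST {epsilon, f, h}; in S→G S, the suffix after G is nullable, so FOLLOW(G) ⊇ FOLLOW(S) = {$, f, h}; in B→G, the suffix after G is empty, so FOLLOW(G) ⊇ FOLLOW(B) = {f, h}; in B→G f h, G is followed by f h with FIRST {f}. Thus FOLLOW(G) = {$, f, h}.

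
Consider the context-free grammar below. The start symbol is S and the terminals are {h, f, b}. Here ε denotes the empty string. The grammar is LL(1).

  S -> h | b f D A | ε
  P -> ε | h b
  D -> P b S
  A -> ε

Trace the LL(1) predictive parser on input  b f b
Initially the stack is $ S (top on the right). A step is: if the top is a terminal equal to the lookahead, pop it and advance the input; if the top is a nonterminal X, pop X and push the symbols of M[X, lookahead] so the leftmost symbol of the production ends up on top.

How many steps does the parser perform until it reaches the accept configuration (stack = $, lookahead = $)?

8

     Stack      Input    Action
  1  $ S        b f b $  expand S -> b f D A
  2  $ A D f b  b f b $  match b
  3  $ A D f    f b $    match f
  4  $ A D      b $      expand D -> P b S
  5  $ A S b P  b $      expand P -> ε
  6  $ A S b    b $      match b
  7  $ A S      $        expand S -> ε
  8  $ A        $        expand A -> ε
Accept reached after 8 steps.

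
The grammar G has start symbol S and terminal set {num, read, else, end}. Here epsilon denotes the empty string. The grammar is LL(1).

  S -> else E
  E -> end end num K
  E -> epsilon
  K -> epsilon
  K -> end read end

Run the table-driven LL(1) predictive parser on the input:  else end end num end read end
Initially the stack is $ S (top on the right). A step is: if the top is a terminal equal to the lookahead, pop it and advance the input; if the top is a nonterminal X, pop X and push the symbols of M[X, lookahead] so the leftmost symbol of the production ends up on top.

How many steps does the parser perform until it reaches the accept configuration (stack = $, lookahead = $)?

      Stack            Input                            Action
   1  $ S              else end end num end read end $  expand S -> else E
   2  $ E else         else end end num end read end $  match else
   3  $ E              end end num end read end $       expand E -> end end num K
   4  $ K num end end  end end num end read end $       match end
   5  $ K num end      end num end read end $           match end
   6  $ K num          num end read end $               match num
   7  $ K              end read end $                   expand K -> end read end
   8  $ end read end   end read end $                   match end
   9  $ end read       read end $                       match read
  10  $ end            end $                            match end
Accept reached after 10 steps.

10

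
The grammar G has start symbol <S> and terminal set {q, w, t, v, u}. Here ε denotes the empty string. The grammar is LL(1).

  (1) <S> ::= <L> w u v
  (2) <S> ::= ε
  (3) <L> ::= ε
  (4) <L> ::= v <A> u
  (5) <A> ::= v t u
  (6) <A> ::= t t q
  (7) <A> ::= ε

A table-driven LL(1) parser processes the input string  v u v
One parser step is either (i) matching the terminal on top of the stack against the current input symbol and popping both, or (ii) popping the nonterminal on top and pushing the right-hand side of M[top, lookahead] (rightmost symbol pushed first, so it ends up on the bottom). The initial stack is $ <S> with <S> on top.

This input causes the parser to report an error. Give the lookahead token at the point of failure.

step 1: stack=$ <S>  input=v u v $  — expand <S> ::= <L> w u v
step 2: stack=$ v u w <L>  input=v u v $  — expand <L> ::= v <A> u
step 3: stack=$ v u w u <A> v  input=v u v $  — match v
step 4: stack=$ v u w u <A>  input=u v $  — expand <A> ::= ε
step 5: stack=$ v u w u  input=u v $  — match u
step 6: stack=$ v u w  input=v $  — error: top is terminal w but lookahead is v

v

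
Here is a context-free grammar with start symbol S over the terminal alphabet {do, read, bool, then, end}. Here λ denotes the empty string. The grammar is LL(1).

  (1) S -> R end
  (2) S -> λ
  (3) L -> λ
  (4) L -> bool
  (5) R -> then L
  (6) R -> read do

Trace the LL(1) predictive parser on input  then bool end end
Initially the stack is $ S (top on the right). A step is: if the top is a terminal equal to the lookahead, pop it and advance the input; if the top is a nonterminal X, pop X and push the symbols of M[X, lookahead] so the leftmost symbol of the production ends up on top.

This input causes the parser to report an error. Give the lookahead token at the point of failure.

end

step 1: stack=$ S  input=then bool end end $  — expand S -> R end
step 2: stack=$ end R  input=then bool end end $  — expand R -> then L
step 3: stack=$ end L then  input=then bool end end $  — match then
step 4: stack=$ end L  input=bool end end $  — expand L -> bool
step 5: stack=$ end bool  input=bool end end $  — match bool
step 6: stack=$ end  input=end end $  — match end
step 7: stack=$  input=end $  — error: stack empty but input remains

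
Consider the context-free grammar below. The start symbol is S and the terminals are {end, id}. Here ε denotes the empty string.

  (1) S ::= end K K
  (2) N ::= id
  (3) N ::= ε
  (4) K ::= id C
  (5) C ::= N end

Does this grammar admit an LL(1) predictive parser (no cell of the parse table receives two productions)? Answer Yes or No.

FIRST(S) = {end}
FIRST(N) = {ε, id}
FIRST(K) = {id}
FIRST(C) = {end, id}
FOLLOW(S) = {$}
FOLLOW(N) = {end}
FOLLOW(K) = {$, id}
FOLLOW(C) = {$, id}
Each cell of M receives at most one production.

Yes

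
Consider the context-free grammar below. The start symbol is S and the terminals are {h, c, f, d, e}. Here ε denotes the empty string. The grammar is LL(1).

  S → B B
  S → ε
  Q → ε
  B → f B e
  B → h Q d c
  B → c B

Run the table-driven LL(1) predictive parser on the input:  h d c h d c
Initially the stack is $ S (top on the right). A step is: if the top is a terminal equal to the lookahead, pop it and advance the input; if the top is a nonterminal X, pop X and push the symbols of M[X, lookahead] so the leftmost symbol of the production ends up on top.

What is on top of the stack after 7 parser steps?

step 1: stack=$ S  input=h d c h d c $  — expand S → B B
step 2: stack=$ B B  input=h d c h d c $  — expand B → h Q d c
step 3: stack=$ B c d Q h  input=h d c h d c $  — match h
step 4: stack=$ B c d Q  input=d c h d c $  — expand Q → ε
step 5: stack=$ B c d  input=d c h d c $  — match d
step 6: stack=$ B c  input=c h d c $  — match c
step 7: stack=$ B  input=h d c $  — expand B → h Q d c
Stack after step 7: $ c d Q h (top = h).

h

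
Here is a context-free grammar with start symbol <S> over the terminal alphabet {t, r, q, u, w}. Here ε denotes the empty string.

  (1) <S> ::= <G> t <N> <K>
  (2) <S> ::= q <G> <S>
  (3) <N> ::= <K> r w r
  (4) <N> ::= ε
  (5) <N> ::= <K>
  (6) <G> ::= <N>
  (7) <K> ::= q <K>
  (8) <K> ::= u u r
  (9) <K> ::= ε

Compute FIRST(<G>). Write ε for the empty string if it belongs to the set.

FIRST(<K>) = {ε, q, u}
FIRST(<N>) = {ε, q, r, u}  (via <K> r w r, <K>)
FIRST(<G>) = {ε, q, r, u}  (via <N>)
FIRST(<S>) = {q, r, t, u}  (via <G> t <N> <K>)

{ε, q, r, u}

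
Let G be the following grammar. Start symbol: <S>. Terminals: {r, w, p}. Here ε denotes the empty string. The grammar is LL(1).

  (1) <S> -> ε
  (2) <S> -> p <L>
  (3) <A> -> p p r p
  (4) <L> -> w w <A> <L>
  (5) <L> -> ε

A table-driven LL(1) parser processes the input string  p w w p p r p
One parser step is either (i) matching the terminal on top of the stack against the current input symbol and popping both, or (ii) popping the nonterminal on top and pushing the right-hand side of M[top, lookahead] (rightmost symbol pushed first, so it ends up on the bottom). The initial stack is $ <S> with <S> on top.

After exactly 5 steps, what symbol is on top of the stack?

step 1: stack=$ <S>  input=p w w p p r p $  — expand <S> -> p <L>
step 2: stack=$ <L> p  input=p w w p p r p $  — match p
step 3: stack=$ <L>  input=w w p p r p $  — expand <L> -> w w <A> <L>
step 4: stack=$ <L> <A> w w  input=w w p p r p $  — match w
step 5: stack=$ <L> <A> w  input=w p p r p $  — match w
Stack after step 5: $ <L> <A> (top = <A>).

<A>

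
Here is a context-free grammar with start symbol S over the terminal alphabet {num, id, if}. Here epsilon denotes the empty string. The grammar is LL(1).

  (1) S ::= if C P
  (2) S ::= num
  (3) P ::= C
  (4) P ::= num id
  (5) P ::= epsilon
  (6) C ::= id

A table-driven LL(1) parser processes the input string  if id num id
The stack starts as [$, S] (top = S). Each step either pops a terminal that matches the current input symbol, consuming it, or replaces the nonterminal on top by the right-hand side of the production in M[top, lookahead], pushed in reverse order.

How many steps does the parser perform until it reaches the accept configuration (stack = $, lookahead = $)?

     Stack     Input           Action
  1  $ S       if id num id $  expand S ::= if C P
  2  $ P C if  if id num id $  match if
  3  $ P C     id num id $     expand C ::= id
  4  $ P id    id num id $     match id
  5  $ P       num id $        expand P ::= num id
  6  $ id num  num id $        match num
  7  $ id      id $            match id
Accept reached after 7 steps.

7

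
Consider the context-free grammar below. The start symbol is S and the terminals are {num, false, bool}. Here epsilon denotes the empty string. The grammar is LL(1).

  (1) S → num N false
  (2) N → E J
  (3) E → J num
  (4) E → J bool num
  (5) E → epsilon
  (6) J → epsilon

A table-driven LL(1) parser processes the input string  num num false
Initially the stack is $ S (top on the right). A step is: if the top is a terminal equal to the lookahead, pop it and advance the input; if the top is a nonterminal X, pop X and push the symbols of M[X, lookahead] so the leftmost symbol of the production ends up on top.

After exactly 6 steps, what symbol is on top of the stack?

J

step 1: stack=$ S  input=num num false $  — expand S → num N false
step 2: stack=$ false N num  input=num num false $  — match num
step 3: stack=$ false N  input=num false $  — expand N → E J
step 4: stack=$ false J E  input=num false $  — expand E → J num
step 5: stack=$ false J num J  input=num false $  — expand J → epsilon
step 6: stack=$ false J num  input=num false $  — match num
Stack after step 6: $ false J (top = J).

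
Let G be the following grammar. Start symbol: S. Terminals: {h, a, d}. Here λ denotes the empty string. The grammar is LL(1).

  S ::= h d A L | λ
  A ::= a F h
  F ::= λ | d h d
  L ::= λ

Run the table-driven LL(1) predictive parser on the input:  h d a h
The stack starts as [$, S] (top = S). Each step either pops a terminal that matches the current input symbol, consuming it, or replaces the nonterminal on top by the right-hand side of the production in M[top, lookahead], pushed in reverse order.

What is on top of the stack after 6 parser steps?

h

step 1: stack=$ S  input=h d a h $  — expand S ::= h d A L
step 2: stack=$ L A d h  input=h d a h $  — match h
step 3: stack=$ L A d  input=d a h $  — match d
step 4: stack=$ L A  input=a h $  — expand A ::= a F h
step 5: stack=$ L h F a  input=a h $  — match a
step 6: stack=$ L h F  input=h $  — expand F ::= λ
Stack after step 6: $ L h (top = h).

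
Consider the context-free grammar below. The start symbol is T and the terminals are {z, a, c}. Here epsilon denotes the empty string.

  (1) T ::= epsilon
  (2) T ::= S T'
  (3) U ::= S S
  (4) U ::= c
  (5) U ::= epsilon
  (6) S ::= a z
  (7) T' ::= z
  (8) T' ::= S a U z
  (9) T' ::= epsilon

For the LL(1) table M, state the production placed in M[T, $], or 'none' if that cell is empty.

T ::= epsilon

FIRST(S): from S::=a z we get {a}. So FIRST(S) = {a}.
FIRST(T): from T::=epsilon we get {epsilon}; from T::=S T' we get {a}. So FIRST(T) = {epsilon, a}.
FIRST(U): from U::=S S we get {a}; from U::=c we get {c}; from U::=epsilon we get {epsilon}. So FIRST(U) = {epsilon, a, c}.
FIRST(T'): from T'::=z we get {z}; from T'::=S a U z we get {a}; from T'::=epsilon we get {epsilon}. So FIRST(T') = {epsilon, a, z}.
FOLLOW(T) includes $ since T is the start symbol.
FOLLOW(T): T appears on no right-hand side. Thus FOLLOW(T) = {$}.
For T ::= epsilon: FIRST(epsilon) = {epsilon}, so it goes in M[T, t] for t ∈ {}; since epsilon ∈ FIRST, also for every t ∈ FOLLOW(T) = {$}.
For T ::= S T': FIRST(S T') = {a}, so it goes in M[T, t] for t ∈ {a}.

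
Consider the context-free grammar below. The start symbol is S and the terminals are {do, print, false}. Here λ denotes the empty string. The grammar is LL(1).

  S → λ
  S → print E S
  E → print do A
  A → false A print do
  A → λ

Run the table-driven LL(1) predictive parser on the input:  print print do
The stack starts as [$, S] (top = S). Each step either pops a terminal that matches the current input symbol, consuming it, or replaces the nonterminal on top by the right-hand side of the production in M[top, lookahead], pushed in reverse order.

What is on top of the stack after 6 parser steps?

S

step 1: stack=$ S  input=print print do $  — expand S → print E S
step 2: stack=$ S E print  input=print print do $  — match print
step 3: stack=$ S E  input=print do $  — expand E → print do A
step 4: stack=$ S A do print  input=print do $  — match print
step 5: stack=$ S A do  input=do $  — match do
step 6: stack=$ S A  input=$  — expand A → λ
Stack after step 6: $ S (top = S).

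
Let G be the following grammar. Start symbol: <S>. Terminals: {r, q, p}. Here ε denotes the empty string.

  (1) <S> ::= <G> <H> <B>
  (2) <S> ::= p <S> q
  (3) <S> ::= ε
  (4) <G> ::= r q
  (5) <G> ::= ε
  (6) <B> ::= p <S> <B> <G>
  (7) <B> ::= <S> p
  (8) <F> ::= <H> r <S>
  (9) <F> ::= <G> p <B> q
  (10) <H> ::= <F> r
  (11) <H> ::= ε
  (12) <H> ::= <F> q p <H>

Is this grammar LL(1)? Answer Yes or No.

No

FIRST(<S>) = {ε, p, r}
FIRST(<G>) = {ε, r}
FIRST(<B>) = {p, r}
FIRST(<F>) = {p, r}
FIRST(<H>) = {ε, p, r}
FOLLOW(<S>) = {$, p, q, r}
FOLLOW(<G>) = {$, p, q, r}
FOLLOW(<B>) = {$, p, q, r}
FOLLOW(<F>) = {q, r}
FOLLOW(<H>) = {p, r}
Cell M[<B>, p] receives both <B> ::= p <S> <B> <G> and <B> ::= <S> p — the grammar is not LL(1).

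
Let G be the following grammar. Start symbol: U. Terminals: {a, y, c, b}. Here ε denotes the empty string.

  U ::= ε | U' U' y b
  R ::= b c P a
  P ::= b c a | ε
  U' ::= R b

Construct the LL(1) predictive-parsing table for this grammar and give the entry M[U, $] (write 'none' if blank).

U ::= ε

FIRST(R): from R::=b c P a we get {b}. So FIRST(R) = {b}.
FIRST(P): from P::=b c a we get {b}; from P::=ε we get {ε}. So FIRST(P) = {ε, b}.
FIRST(U'): from U'::=R b we get {b}. So FIRST(U') = {b}.
FIRST(U): from U::=ε we get {ε}; from U::=U' U' y b we get {b}. So FIRST(U) = {ε, b}.
FOLLOW(U) includes $ since U is the start symbol.
FOLLOW(U): U appears on no right-hand side. Thus FOLLOW(U) = {$}.
For U ::= ε: FIRST(ε) = {ε}, so it goes in M[U, t] for t ∈ {}; since ε ∈ FIRST, also for every t ∈ FOLLOW(U) = {$}.
For U ::= U' U' y b: FIRST(U' U' y b) = {b}, so it goes in M[U, t] for t ∈ {b}.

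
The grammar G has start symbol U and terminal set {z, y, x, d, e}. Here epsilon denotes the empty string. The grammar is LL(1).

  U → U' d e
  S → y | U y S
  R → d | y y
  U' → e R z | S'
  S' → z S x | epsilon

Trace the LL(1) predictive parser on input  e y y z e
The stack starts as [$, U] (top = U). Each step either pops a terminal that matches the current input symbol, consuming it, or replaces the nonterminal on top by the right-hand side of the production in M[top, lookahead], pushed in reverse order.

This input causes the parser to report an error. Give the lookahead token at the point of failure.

e

     Stack        Input        Action
  1  $ U          e y y z e $  expand U → U' d e
  2  $ e d U'     e y y z e $  expand U' → e R z
  3  $ e d z R e  e y y z e $  match e
  4  $ e d z R    y y z e $    expand R → y y
  5  $ e d z y y  y y z e $    match y
  6  $ e d z y    y z e $      match y
  7  $ e d z      z e $        match z
  8  $ e d        e $          error: top is terminal d but lookahead is e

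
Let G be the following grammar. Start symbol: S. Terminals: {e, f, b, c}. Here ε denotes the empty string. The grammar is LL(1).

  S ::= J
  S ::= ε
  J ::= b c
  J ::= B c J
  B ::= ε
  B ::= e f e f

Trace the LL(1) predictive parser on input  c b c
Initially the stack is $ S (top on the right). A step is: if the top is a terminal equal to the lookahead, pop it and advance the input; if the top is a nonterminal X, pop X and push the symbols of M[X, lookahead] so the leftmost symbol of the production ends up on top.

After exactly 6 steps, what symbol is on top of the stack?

c

     Stack    Input    Action
  1  $ S      c b c $  expand S ::= J
  2  $ J      c b c $  expand J ::= B c J
  3  $ J c B  c b c $  expand B ::= ε
  4  $ J c    c b c $  match c
  5  $ J      b c $    expand J ::= b c
  6  $ c b    b c $    match b
Stack after step 6: $ c (top = c).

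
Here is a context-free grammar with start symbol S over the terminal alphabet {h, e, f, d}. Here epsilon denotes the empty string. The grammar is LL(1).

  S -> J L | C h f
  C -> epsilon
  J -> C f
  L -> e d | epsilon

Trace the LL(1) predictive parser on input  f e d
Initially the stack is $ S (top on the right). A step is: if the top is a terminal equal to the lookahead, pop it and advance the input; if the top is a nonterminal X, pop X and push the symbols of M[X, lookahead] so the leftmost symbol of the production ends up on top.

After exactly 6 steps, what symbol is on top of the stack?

d

     Stack    Input    Action
  1  $ S      f e d $  expand S -> J L
  2  $ L J    f e d $  expand J -> C f
  3  $ L f C  f e d $  expand C -> epsilon
  4  $ L f    f e d $  match f
  5  $ L      e d $    expand L -> e d
  6  $ d e    e d $    match e
Stack after step 6: $ d (top = d).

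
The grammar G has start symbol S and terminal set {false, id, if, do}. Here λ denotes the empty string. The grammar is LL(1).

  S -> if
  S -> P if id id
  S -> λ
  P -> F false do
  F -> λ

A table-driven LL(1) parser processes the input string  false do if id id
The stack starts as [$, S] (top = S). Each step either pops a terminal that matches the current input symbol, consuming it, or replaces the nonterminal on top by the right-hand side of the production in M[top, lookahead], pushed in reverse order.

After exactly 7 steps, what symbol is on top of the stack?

id

step 1: stack=$ S  input=false do if id id $  — expand S -> P if id id
step 2: stack=$ id id if P  input=false do if id id $  — expand P -> F false do
step 3: stack=$ id id if do false F  input=false do if id id $  — expand F -> λ
step 4: stack=$ id id if do false  input=false do if id id $  — match false
step 5: stack=$ id id if do  input=do if id id $  — match do
step 6: stack=$ id id if  input=if id id $  — match if
step 7: stack=$ id id  input=id id $  — match id
Stack after step 7: $ id (top = id).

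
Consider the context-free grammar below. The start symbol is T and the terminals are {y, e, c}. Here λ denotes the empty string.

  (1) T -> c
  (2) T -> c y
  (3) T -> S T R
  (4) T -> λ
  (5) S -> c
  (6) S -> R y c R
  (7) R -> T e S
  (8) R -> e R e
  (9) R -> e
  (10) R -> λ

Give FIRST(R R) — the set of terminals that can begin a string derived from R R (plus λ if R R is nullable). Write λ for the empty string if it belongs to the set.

FIRST(T): from T->c we get {c}; from T->c y we get {c}; from T->S T R we get {c, e, y}; from T->λ we get {λ}. So FIRST(T) = {λ, c, e, y}.
FIRST(R): from R->T e S we get {c, e, y}; from R->e R e we get {e}; from R->e we get {e}; from R->λ we get {λ}. So FIRST(R) = {λ, c, e, y}.
FIRST(S): from S->c we get {c}; from S->R y c R we get {c, e, y}. So FIRST(S) = {c, e, y}.
FIRST(R R): take FIRST of each symbol in turn, carrying on past any symbol whose FIRST contains λ; result {λ, c, e, y}.

{λ, c, e, y}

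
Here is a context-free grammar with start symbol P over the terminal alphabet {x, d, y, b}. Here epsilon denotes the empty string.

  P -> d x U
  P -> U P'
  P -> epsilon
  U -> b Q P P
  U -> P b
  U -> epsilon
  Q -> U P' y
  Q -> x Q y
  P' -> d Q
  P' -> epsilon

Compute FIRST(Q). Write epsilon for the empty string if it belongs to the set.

FIRST(P'): from P'->d Q we get {d}; from P'->epsilon we get {epsilon}. So FIRST(P') = {epsilon, d}.
FIRST(P): from P->d x U we get {d}; from P->U P' we get {epsilon, b, d}; from P->epsilon we get {epsilon}. So FIRST(P) = {epsilon, b, d}.
FIRST(U): from U->b Q P P we get {b}; from U->P b we get {b, d}; from U->epsilon we get {epsilon}. So FIRST(U) = {epsilon, b, d}.
FIRST(Q): from Q->U P' y we get {b, d, y}; from Q->x Q y we get {x}. So FIRST(Q) = {b, d, x, y}.

{b, d, x, y}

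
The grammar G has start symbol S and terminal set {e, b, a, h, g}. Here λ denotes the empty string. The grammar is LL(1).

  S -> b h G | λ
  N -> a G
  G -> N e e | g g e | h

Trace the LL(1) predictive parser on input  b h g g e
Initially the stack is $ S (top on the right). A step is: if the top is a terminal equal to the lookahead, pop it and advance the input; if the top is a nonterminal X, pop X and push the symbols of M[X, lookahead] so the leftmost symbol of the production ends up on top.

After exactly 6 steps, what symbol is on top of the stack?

     Stack    Input        Action
  1  $ S      b h g g e $  expand S -> b h G
  2  $ G h b  b h g g e $  match b
  3  $ G h    h g g e $    match h
  4  $ G      g g e $      expand G -> g g e
  5  $ e g g  g g e $      match g
  6  $ e g    g e $        match g
Stack after step 6: $ e (top = e).

e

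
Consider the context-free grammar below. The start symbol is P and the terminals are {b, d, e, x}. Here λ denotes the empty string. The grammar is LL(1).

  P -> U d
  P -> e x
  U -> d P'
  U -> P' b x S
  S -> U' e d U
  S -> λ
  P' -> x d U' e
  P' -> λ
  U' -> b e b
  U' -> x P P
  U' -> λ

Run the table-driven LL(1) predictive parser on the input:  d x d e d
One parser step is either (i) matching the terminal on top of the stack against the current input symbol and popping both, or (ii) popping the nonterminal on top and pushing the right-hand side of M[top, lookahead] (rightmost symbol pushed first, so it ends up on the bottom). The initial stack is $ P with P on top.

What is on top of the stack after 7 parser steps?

step 1: stack=$ P  input=d x d e d $  — expand P -> U d
step 2: stack=$ d U  input=d x d e d $  — expand U -> d P'
step 3: stack=$ d P' d  input=d x d e d $  — match d
step 4: stack=$ d P'  input=x d e d $  — expand P' -> x d U' e
step 5: stack=$ d e U' d x  input=x d e d $  — match x
step 6: stack=$ d e U' d  input=d e d $  — match d
step 7: stack=$ d e U'  input=e d $  — expand U' -> λ
Stack after step 7: $ d e (top = e).

e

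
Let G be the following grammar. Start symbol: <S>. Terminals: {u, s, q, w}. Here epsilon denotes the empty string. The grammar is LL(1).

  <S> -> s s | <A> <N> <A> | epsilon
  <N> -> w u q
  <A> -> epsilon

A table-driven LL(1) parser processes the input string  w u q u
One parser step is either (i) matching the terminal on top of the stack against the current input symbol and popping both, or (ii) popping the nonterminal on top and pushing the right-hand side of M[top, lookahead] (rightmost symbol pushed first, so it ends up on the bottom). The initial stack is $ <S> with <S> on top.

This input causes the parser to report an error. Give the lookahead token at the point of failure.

     Stack          Input      Action
  1  $ <S>          w u q u $  expand <S> -> <A> <N> <A>
  2  $ <A> <N> <A>  w u q u $  expand <A> -> epsilon
  3  $ <A> <N>      w u q u $  expand <N> -> w u q
  4  $ <A> q u w    w u q u $  match w
  5  $ <A> q u      u q u $    match u
  6  $ <A> q        q u $      match q
  7  $ <A>          u $        error: M[<A>, u] is empty

u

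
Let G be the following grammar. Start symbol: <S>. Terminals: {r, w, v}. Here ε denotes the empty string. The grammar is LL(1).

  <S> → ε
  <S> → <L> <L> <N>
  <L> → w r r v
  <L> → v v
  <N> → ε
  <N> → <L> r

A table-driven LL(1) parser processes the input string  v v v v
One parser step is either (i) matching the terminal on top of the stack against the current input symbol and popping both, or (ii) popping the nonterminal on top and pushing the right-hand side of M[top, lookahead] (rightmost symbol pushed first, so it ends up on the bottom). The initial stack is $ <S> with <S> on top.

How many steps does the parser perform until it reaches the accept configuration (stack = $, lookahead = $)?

8

     Stack          Input      Action
  1  $ <S>          v v v v $  expand <S> → <L> <L> <N>
  2  $ <N> <L> <L>  v v v v $  expand <L> → v v
  3  $ <N> <L> v v  v v v v $  match v
  4  $ <N> <L> v    v v v $    match v
  5  $ <N> <L>      v v $      expand <L> → v v
  6  $ <N> v v      v v $      match v
  7  $ <N> v        v $        match v
  8  $ <N>          $          expand <N> → ε
Accept reached after 8 steps.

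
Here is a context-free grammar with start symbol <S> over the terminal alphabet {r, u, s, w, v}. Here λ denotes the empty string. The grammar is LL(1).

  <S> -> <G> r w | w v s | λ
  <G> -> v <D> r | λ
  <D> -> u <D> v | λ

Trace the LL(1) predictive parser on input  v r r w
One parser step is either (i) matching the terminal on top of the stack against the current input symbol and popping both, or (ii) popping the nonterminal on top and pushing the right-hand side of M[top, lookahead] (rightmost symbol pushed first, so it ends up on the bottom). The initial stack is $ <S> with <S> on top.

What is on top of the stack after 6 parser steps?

     Stack          Input      Action
  1  $ <S>          v r r w $  expand <S> -> <G> r w
  2  $ w r <G>      v r r w $  expand <G> -> v <D> r
  3  $ w r r <D> v  v r r w $  match v
  4  $ w r r <D>    r r w $    expand <D> -> λ
  5  $ w r r        r r w $    match r
  6  $ w r          r w $      match r
Stack after step 6: $ w (top = w).

w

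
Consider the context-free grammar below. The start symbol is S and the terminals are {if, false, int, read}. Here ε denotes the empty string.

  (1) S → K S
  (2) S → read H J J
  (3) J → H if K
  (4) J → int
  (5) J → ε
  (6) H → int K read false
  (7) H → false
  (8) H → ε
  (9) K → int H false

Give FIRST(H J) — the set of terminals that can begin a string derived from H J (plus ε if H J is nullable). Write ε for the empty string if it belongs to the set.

FIRST(H): from H→int K read false we get {int}; from H→false we get {false}; from H→ε we get {ε}. So FIRST(H) = {ε, false, int}.
FIRST(K): from K→int H false we get {int}. So FIRST(K) = {int}.
FIRST(S): from S→K S we get {int}; from S→read H J J we get {read}. So FIRST(S) = {int, read}.
FIRST(J): from J→H if K we get {false, if, int}; from J→int we get {int}; from J→ε we get {ε}. So FIRST(J) = {ε, false, if, int}.
FIRST(H J): take FIRST of each symbol in turn, carrying on past any symbol whose FIRST contains ε; result {ε, false, if, int}.

{ε, false, if, int}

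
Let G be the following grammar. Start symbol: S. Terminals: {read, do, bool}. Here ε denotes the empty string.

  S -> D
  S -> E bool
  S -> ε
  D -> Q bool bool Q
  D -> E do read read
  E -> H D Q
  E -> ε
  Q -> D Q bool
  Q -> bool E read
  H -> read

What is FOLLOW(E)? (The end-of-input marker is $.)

FIRST(H): from H->read we get {read}. So FIRST(H) = {read}.
FIRST(E): from E->H D Q we get {read}; from E->ε we get {ε}. So FIRST(E) = {ε, read}.
FIRST(S): from S->D we get {bool, do, read}; from S->E bool we get {bool, read}; from S->ε we get {ε}. So FIRST(S) = {ε, bool, do, read}.
FIRST(D): from D->Q bool bool Q we get {bool, do, read}; from D->E do read read we get {do, read}. So FIRST(D) = {bool, do, read}.
FIRST(Q): from Q->D Q bool we get {bool, do, read}; from Q->bool E read we get {bool}. So FIRST(Q) = {bool, do, read}.
FOLLOW(S) includes $ since S is the start symbol.
FOLLOW(S): S appears on no right-hand side. Thus FOLLOW(S) = {$}.
FOLLOW(D): in S->D, the suffix after D is empty, so FOLLOW(D) ⊇ FOLLOW(S) = {$}; in E->H D Q, D is followed by Q with FIRST {bool, do, read}; in Q->D Q bool, D is followed by Q bool with FIRST {bool, do, read}. Thus FOLLOW(D) = {$, bool, do, read}.
FOLLOW(E): in S->E bool, E is followed by bool with FIRST {bool}; in D->E do read read, E is followed by do read read with FIRST {do}; in Q->bool E read, E is followed by read with FIRST {read}. Thus FOLLOW(E) = {bool, do, read}.
FOLLOW(Q): in D->Q bool bool Q (occurrence 1), Q is followed by bool bool Q with FIRST {bool}; in D->Q bool bool Q (occurrence 2), the suffix after Q is empty, so FOLLOW(Q) ⊇ FOLLOW(D) = {$, bool, do, read}; in E->H D Q, the suffix after Q is empty, so FOLLOW(Q) ⊇ FOLLOW(E) = {bool, do, read}; in Q->D Q bool, Q is followed by bool with FIRST {bool}. Thus FOLLOW(Q) = {$, bool, do, read}.
FOLLOW(H): in E->H D Q, H is followed by D Q with FIRST {bool, do, read}. Thus FOLLOW(H) = {bool, do, read}.

{bool, do, read}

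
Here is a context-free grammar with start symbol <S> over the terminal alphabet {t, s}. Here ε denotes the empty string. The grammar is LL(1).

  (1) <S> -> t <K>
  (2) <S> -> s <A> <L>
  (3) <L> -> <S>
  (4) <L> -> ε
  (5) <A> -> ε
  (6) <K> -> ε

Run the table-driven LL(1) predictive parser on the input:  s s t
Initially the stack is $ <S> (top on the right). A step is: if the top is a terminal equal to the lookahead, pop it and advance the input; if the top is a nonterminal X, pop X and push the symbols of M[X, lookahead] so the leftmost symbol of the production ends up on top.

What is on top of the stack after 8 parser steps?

<S>

     Stack        Input    Action
  1  $ <S>        s s t $  expand <S> -> s <A> <L>
  2  $ <L> <A> s  s s t $  match s
  3  $ <L> <A>    s t $    expand <A> -> ε
  4  $ <L>        s t $    expand <L> -> <S>
  5  $ <S>        s t $    expand <S> -> s <A> <L>
  6  $ <L> <A> s  s t $    match s
  7  $ <L> <A>    t $      expand <A> -> ε
  8  $ <L>        t $      expand <L> -> <S>
Stack after step 8: $ <S> (top = <S>).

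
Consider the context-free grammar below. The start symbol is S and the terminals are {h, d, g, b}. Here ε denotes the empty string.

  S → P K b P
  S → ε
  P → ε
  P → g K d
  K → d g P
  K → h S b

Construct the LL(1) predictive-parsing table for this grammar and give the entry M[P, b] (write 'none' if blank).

P → ε

FIRST(P) = {ε, g}
FIRST(K) = {d, h}
FIRST(S) = {ε, d, g, h}  (via P K b P)
FOLLOW(S) includes $ since S is the start symbol.
FOLLOW(S): in K→h S b, S is followed by b with FIRST {b}. Thus FOLLOW(S) = {$, b}.
FOLLOW(K): in S→P K b P, K is followed by b P with FIRST {b}; in P→g K d, K is followed by d with FIRST {d}. Thus FOLLOW(K) = {b, d}.
FOLLOW(P): in S→P K b P (occurrence 1), P is followed by K b P with FIRST {d, h}; in S→P K b P (occurrence 2), the suffix after P is empty, so FOLLOW(P) ⊇ FOLLOW(S) = {$, b}; in K→d g P, the suffix after P is empty, so FOLLOW(P) ⊇ FOLLOW(K) = {b, d}. Thus FOLLOW(P) = {$, b, d, h}.
For P → ε: FIRST(ε) = {ε}, so it goes in M[P, t] for t ∈ {}; since ε ∈ FIRST, also for every t ∈ FOLLOW(P) = {$, b, d, h}.
For P → g K d: FIRST(g K d) = {g}, so it goes in M[P, t] for t ∈ {g}.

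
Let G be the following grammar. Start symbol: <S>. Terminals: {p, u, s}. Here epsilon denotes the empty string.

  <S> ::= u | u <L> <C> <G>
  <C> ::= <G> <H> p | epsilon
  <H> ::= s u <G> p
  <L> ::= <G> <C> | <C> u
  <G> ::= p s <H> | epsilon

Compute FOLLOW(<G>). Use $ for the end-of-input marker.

{$, p, s}

FIRST(<S>): from <S>::=u we get {u}; from <S>::=u <L> <C> <G> we get {u}. So FIRST(<S>) = {u}.
FIRST(<H>): from <H>::=s u <G> p we get {s}. So FIRST(<H>) = {s}.
FIRST(<G>): from <G>::=p s <H> we get {p}; from <G>::=epsilon we get {epsilon}. So FIRST(<G>) = {epsilon, p}.
FIRST(<C>): from <C>::=<G> <H> p we get {p, s}; from <C>::=epsilon we get {epsilon}. So FIRST(<C>) = {epsilon, p, s}.
FIRST(<L>): from <L>::=<G> <C> we get {epsilon, p, s}; from <L>::=<C> u we get {p, s, u}. So FIRST(<L>) = {epsilon, p, s, u}.
FOLLOW(<S>) includes $ since <S> is the start symbol.
FOLLOW(<S>): <S> appears on no right-hand side. Thus FOLLOW(<S>) = {$}.
FOLLOW(<L>): in <S>::=u <L> <C> <G>, <L> is followed by <C> <G> with FIRST {epsilon, p, s}; in <S>::=u <L> <C> <G>, the suffix after <L> is nullable, so FOLLOW(<L>) ⊇ FOLLOW(<S>) = {$}. Thus FOLLOW(<L>) = {$, p, s}.
FOLLOW(<C>): in <S>::=u <L> <C> <G>, <C> is followed by <G> with FIRST {epsilon, p}; in <S>::=u <L> <C> <G>, the suffix after <C> is nullable, so FOLLOW(<C>) ⊇ FOLLOW(<S>) = {$}; in <L>::=<G> <C>, the suffix after <C> is empty, so FOLLOW(<C>) ⊇ FOLLOW(<L>) = {$, p, s}; in <L>::=<C> u, <C> is followed by u with FIRST {u}. Thus FOLLOW(<C>) = {$, p, s, u}.
FOLLOW(<G>): in <S>::=u <L> <C> <G>, the suffix after <G> is empty, so FOLLOW(<G>) ⊇ FOLLOW(<S>) = {$}; in <C>::=<G> <H> p, <G> is followed by <H> p with FIRST {s}; in <H>::=s u <G> p, <G> is followed by p with FIRST {p}; in <L>::=<G> <C>, <G> is followed by <C> with FIRST {epsilon, p, s}; in <L>::=<G> <C>, the suffix after <G> is nullable, so FOLLOW(<G>) ⊇ FOLLOW(<L>) = {$, p, s}. Thus FOLLOW(<G>) = {$, p, s}.
FOLLOW(<H>): in <C>::=<G> <H> p, <H> is followed by p with FIRST {p}; in <G>::=p s <H>, the suffix after <H> is empty, so FOLLOW(<H>) ⊇ FOLLOW(<G>) = {$, p, s}. Thus FOLLOW(<H>) = {$, p, s}.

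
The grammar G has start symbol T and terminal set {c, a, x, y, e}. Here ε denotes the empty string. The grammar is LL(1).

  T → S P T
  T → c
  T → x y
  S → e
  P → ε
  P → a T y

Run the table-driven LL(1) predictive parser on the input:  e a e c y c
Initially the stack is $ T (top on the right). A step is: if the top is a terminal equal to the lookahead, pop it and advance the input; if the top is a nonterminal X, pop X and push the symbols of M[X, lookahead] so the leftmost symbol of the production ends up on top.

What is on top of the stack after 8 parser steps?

step 1: stack=$ T  input=e a e c y c $  — expand T → S P T
step 2: stack=$ T P S  input=e a e c y c $  — expand S → e
step 3: stack=$ T P e  input=e a e c y c $  — match e
step 4: stack=$ T P  input=a e c y c $  — expand P → a T y
step 5: stack=$ T y T a  input=a e c y c $  — match a
step 6: stack=$ T y T  input=e c y c $  — expand T → S P T
step 7: stack=$ T y T P S  input=e c y c $  — expand S → e
step 8: stack=$ T y T P e  input=e c y c $  — match e
Stack after step 8: $ T y T P (top = P).

P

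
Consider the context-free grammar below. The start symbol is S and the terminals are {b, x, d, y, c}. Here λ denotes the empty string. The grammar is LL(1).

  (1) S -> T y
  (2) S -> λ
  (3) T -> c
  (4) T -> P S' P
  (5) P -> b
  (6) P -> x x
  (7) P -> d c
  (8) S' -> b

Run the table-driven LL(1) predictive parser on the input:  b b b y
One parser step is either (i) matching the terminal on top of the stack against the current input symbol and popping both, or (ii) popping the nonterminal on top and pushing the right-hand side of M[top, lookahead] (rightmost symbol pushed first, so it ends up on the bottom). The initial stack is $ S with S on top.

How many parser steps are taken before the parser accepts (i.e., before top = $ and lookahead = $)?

step 1: stack=$ S  input=b b b y $  — expand S -> T y
step 2: stack=$ y T  input=b b b y $  — expand T -> P S' P
step 3: stack=$ y P S' P  input=b b b y $  — expand P -> b
step 4: stack=$ y P S' b  input=b b b y $  — match b
step 5: stack=$ y P S'  input=b b y $  — expand S' -> b
step 6: stack=$ y P b  input=b b y $  — match b
step 7: stack=$ y P  input=b y $  — expand P -> b
step 8: stack=$ y b  input=b y $  — match b
step 9: stack=$ y  input=y $  — match y
Accept reached after 9 steps.

9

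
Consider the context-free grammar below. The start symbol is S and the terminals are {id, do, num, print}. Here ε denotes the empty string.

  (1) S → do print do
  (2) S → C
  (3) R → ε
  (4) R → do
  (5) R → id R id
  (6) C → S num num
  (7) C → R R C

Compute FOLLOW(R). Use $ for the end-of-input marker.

{do, id}

FIRST(R) = {ε, do, id}
FIRST(S) = {do, id}  (via C)
FIRST(C) = {do, id}  (via S num num, R R C)
FOLLOW(S) includes $ since S is the start symbol.
FOLLOW(S): in C→S num num, S is followed by num num with FIRST {num}. Thus FOLLOW(S) = {$, num}.
FOLLOW(R): in R→id R id, R is followed by id with FIRST {id}; in C→R R C (occurrence 1), R is followed by R C with FIRST {do, id}; in C→R R C (occurrence 2), R is followed by C with FIRST {do, id}. Thus FOLLOW(R) = {do, id}.
FOLLOW(C): in S→C, the suffix after C is empty, so FOLLOW(C) ⊇ FOLLOW(S) = {$, num}; in C→R R C, the suffix after C is empty (adds nothing new). Thus FOLLOW(C) = {$, num}.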